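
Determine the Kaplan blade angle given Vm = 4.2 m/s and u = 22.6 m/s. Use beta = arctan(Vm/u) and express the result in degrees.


beta = arctan(4.2 / 22.6) = 10.5278 degrees


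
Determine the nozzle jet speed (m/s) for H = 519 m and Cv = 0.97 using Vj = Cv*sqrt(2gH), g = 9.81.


Vj = 0.97 * sqrt(2*9.81*519) = 97.8825 m/s


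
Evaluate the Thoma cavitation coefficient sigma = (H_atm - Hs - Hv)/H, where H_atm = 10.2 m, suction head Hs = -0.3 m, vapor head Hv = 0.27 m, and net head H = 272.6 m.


sigma = (10.2 - (-0.3) - 0.27) / 272.6 = 0.0375


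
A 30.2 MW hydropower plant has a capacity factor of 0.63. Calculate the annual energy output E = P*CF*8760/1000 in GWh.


E = 30.2 * 0.63 * 8760 / 1000 = 166.6678 GWh


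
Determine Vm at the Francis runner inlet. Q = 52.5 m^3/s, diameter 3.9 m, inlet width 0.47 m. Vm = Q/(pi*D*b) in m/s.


Vm = 52.5 / (pi * 3.9 * 0.47) = 9.1169 m/s


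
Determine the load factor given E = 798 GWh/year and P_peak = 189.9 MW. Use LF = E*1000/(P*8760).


LF = 798 * 1000 / (189.9 * 8760) = 0.4797


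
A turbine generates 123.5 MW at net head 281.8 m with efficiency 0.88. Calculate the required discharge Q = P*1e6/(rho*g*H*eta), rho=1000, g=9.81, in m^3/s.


Q = 123.5 * 1e6 / (1000 * 9.81 * 281.8 * 0.88) = 50.7662 m^3/s


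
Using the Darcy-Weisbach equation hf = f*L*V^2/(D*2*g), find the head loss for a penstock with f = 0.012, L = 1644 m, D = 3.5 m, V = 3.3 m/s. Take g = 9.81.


hf = 0.012 * 1644 * 3.3^2 / (3.5 * 2 * 9.81) = 3.1286 m


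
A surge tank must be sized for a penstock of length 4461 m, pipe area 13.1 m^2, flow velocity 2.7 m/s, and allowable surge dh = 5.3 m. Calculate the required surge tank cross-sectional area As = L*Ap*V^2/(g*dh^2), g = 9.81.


As = 4461 * 13.1 * 2.7^2 / (9.81 * 5.3^2) = 1546.0029 m^2


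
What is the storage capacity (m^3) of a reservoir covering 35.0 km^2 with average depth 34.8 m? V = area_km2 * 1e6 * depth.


V = 35.0 * 1e6 * 34.8 = 1.2180e+09 m^3


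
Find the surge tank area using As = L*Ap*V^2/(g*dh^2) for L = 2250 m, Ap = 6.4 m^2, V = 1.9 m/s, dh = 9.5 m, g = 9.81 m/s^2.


As = 2250 * 6.4 * 1.9^2 / (9.81 * 9.5^2) = 58.7156 m^2


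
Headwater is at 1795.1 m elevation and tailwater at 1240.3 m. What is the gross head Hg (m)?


Hg = 1795.1 - 1240.3 = 554.8000 m


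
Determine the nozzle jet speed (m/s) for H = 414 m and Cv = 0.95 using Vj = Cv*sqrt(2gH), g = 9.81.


Vj = 0.95 * sqrt(2*9.81*414) = 85.6196 m/s


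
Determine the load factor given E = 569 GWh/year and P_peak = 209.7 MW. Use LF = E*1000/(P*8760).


LF = 569 * 1000 / (209.7 * 8760) = 0.3097


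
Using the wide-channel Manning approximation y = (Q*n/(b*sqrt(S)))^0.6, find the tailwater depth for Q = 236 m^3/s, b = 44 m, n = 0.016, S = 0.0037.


y = (236 * 0.016 / (44 * 0.0037^0.5))^0.6 = 1.2294 m


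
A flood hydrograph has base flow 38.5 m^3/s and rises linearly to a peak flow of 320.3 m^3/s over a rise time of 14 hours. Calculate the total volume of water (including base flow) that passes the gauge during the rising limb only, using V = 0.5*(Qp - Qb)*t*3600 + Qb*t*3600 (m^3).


V = 0.5*(320.3 - 38.5)*14*3600 + 38.5*14*3600 = 9.0418e+06 m^3


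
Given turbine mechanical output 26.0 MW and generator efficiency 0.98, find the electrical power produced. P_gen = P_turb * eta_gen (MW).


P_gen = 26.0 * 0.98 = 25.4800 MW


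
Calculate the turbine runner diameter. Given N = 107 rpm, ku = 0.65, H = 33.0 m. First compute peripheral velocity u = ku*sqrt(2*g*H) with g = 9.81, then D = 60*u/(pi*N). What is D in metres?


u = 0.65 * sqrt(2*9.81*33.0) = 16.5394 m/s
D = 60 * 16.5394 / (pi * 107) = 2.9521 m


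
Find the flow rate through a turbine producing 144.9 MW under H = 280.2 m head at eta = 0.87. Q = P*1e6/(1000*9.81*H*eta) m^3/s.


Q = 144.9 * 1e6 / (1000 * 9.81 * 280.2 * 0.87) = 60.5915 m^3/s


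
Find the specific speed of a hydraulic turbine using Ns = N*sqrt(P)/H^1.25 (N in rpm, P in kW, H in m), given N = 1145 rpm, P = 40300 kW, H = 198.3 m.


Ns = 1145 * 40300^0.5 / 198.3^1.25 = 308.8905


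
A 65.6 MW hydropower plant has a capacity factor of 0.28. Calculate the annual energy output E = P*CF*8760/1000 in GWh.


E = 65.6 * 0.28 * 8760 / 1000 = 160.9037 GWh


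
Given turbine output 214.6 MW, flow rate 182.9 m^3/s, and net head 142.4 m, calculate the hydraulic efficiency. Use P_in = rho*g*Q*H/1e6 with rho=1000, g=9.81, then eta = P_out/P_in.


P_in = 1000 * 9.81 * 182.9 * 142.4 / 1e6 = 255.5011 MW
eta = 214.6 / 255.5011 = 0.8399


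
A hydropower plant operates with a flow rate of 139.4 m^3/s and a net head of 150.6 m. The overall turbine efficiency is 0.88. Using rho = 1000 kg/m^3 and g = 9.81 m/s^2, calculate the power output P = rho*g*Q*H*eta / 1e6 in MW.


P = 1000 * 9.81 * 139.4 * 150.6 * 0.88 / 1e6 = 181.2339 MW


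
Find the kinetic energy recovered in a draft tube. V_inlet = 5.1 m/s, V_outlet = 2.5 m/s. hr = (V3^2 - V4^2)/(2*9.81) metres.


hr = (5.1^2 - 2.5^2) / (2*9.81) = 1.0071 m


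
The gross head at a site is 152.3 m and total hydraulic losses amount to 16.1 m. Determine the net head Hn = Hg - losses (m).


Hn = 152.3 - 16.1 = 136.2000 m


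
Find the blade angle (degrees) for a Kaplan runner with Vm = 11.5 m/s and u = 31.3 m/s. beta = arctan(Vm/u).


beta = arctan(11.5 / 31.3) = 20.1739 degrees


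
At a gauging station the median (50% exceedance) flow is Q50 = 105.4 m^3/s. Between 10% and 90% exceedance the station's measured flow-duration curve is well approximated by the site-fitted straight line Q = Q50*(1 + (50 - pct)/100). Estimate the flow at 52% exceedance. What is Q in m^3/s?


Q = 105.4 * (1 + (50 - 52)/100) = 103.2920 m^3/s


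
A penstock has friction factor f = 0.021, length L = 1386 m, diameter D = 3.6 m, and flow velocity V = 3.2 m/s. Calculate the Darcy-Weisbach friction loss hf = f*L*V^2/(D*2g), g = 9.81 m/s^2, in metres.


hf = 0.021 * 1386 * 3.2^2 / (3.6 * 2 * 9.81) = 4.2197 m


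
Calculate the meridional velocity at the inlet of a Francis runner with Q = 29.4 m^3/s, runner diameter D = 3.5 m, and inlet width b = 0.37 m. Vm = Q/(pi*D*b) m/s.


Vm = 29.4 / (pi * 3.5 * 0.37) = 7.2265 m/s


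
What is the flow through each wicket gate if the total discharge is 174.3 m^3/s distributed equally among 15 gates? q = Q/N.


q = 174.3 / 15 = 11.6200 m^3/s


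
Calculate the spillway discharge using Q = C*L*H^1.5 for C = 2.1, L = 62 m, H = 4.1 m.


Q = 2.1 * 62 * 4.1^1.5 = 1080.9031 m^3/s


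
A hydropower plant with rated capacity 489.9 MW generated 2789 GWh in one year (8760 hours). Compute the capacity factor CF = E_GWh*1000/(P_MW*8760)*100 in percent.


CF = 2789 * 1000 / (489.9 * 8760) * 100 = 64.9886 %


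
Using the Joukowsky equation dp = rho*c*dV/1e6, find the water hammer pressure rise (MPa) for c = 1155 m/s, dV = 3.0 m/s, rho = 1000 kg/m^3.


dp = 1000 * 1155 * 3.0 / 1e6 = 3.4650 MPa


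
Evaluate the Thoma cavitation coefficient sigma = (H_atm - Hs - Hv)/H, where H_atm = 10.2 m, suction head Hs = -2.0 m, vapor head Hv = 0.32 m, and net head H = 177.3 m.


sigma = (10.2 - (-2.0) - 0.32) / 177.3 = 0.0670


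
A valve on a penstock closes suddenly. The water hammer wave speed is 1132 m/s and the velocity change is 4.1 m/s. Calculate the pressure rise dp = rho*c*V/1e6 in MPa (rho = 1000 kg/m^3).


dp = 1000 * 1132 * 4.1 / 1e6 = 4.6412 MPa


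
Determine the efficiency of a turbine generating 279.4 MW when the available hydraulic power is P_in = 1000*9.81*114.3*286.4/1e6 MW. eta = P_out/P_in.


P_in = 1000 * 9.81 * 114.3 * 286.4 / 1e6 = 321.1355 MW
eta = 279.4 / 321.1355 = 0.8700


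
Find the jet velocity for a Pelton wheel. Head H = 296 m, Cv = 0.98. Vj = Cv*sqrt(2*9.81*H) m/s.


Vj = 0.98 * sqrt(2*9.81*296) = 74.6829 m/s


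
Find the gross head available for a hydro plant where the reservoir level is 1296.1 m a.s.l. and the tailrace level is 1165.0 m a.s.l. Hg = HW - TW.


Hg = 1296.1 - 1165.0 = 131.1000 m


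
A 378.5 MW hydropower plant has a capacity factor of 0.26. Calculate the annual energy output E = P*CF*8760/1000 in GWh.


E = 378.5 * 0.26 * 8760 / 1000 = 862.0716 GWh


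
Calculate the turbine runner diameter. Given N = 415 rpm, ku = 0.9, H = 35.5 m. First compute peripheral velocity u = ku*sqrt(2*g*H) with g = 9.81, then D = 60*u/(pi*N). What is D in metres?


u = 0.9 * sqrt(2*9.81*35.5) = 23.7523 m/s
D = 60 * 23.7523 / (pi * 415) = 1.0931 m


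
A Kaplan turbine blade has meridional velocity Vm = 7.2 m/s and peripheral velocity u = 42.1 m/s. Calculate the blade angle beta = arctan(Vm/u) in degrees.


beta = arctan(7.2 / 42.1) = 9.7049 degrees


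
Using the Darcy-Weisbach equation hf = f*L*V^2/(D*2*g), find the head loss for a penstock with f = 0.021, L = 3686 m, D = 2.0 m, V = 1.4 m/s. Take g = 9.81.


hf = 0.021 * 3686 * 1.4^2 / (2.0 * 2 * 9.81) = 3.8664 m


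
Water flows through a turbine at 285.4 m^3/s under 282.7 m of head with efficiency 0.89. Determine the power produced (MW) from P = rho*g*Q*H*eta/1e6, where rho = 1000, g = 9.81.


P = 1000 * 9.81 * 285.4 * 282.7 * 0.89 / 1e6 = 704.4315 MW


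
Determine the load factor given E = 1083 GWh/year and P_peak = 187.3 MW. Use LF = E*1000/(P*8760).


LF = 1083 * 1000 / (187.3 * 8760) = 0.6601


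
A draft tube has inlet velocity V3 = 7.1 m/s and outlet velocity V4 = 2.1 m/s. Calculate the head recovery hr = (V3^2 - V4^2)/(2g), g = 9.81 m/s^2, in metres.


hr = (7.1^2 - 2.1^2) / (2*9.81) = 2.3445 m


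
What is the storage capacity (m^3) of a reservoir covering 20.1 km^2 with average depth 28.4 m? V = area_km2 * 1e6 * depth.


V = 20.1 * 1e6 * 28.4 = 5.7084e+08 m^3


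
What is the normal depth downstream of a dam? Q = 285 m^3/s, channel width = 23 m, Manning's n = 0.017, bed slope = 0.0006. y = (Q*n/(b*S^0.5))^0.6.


y = (285 * 0.017 / (23 * 0.0006^0.5))^0.6 = 3.6366 m


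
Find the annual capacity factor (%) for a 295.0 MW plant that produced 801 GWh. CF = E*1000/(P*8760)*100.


CF = 801 * 1000 / (295.0 * 8760) * 100 = 30.9961 %


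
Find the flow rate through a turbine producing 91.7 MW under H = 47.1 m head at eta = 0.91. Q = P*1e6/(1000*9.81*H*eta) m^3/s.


Q = 91.7 * 1e6 / (1000 * 9.81 * 47.1 * 0.91) = 218.0911 m^3/s


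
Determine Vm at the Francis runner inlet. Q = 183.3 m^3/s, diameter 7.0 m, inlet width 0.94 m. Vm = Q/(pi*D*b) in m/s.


Vm = 183.3 / (pi * 7.0 * 0.94) = 8.8672 m/s


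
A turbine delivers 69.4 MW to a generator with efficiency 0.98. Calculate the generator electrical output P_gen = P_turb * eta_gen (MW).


P_gen = 69.4 * 0.98 = 68.0120 MW


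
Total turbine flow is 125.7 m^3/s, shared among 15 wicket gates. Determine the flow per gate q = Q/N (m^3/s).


q = 125.7 / 15 = 8.3800 m^3/s


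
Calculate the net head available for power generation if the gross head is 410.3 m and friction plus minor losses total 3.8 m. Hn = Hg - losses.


Hn = 410.3 - 3.8 = 406.5000 m


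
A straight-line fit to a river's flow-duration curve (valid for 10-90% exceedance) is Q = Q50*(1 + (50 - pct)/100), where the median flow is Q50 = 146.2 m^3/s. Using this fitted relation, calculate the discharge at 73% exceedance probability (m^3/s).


Q = 146.2 * (1 + (50 - 73)/100) = 112.5740 m^3/s


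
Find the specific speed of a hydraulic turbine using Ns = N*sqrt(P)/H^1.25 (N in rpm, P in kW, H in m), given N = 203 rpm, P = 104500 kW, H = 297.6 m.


Ns = 203 * 104500^0.5 / 297.6^1.25 = 53.0900


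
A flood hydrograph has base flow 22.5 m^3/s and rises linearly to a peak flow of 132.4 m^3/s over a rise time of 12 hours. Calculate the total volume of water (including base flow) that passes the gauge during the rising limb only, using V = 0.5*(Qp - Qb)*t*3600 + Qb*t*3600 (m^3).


V = 0.5*(132.4 - 22.5)*12*3600 + 22.5*12*3600 = 3.3458e+06 m^3


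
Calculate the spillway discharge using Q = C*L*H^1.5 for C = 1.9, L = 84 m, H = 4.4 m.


Q = 1.9 * 84 * 4.4^1.5 = 1473.0311 m^3/s


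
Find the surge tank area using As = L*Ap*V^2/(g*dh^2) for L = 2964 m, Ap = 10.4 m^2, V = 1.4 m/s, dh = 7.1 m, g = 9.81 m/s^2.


As = 2964 * 10.4 * 1.4^2 / (9.81 * 7.1^2) = 122.1749 m^2


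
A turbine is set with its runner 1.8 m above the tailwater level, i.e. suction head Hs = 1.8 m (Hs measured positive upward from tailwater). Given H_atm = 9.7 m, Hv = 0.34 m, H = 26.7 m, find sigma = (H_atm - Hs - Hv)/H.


sigma = (9.7 - 1.8 - 0.34) / 26.7 = 0.2831


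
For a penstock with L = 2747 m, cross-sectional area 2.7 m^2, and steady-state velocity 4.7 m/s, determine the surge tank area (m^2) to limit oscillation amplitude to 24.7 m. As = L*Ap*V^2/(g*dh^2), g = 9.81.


As = 2747 * 2.7 * 4.7^2 / (9.81 * 24.7^2) = 27.3751 m^2


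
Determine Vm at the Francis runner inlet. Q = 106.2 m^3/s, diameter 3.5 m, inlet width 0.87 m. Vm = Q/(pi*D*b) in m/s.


Vm = 106.2 / (pi * 3.5 * 0.87) = 11.1016 m/s


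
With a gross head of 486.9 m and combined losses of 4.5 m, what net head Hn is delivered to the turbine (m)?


Hn = 486.9 - 4.5 = 482.4000 m


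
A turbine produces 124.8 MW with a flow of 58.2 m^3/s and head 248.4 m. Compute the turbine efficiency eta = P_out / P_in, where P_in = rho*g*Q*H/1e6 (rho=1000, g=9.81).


P_in = 1000 * 9.81 * 58.2 * 248.4 / 1e6 = 141.8220 MW
eta = 124.8 / 141.8220 = 0.8800


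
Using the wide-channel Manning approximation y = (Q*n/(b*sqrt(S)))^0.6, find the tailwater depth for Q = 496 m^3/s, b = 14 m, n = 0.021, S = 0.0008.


y = (496 * 0.021 / (14 * 0.0008^0.5))^0.6 = 7.1124 m


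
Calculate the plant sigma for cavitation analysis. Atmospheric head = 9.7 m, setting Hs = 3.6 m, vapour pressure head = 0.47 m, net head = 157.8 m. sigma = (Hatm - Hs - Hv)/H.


sigma = (9.7 - 3.6 - 0.47) / 157.8 = 0.0357


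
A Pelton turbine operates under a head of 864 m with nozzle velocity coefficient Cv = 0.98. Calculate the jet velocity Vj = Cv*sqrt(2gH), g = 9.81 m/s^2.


Vj = 0.98 * sqrt(2*9.81*864) = 127.5946 m/s


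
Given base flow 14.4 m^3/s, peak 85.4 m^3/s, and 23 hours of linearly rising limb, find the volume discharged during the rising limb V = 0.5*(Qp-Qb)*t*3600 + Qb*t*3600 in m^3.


V = 0.5*(85.4 - 14.4)*23*3600 + 14.4*23*3600 = 4.1317e+06 m^3


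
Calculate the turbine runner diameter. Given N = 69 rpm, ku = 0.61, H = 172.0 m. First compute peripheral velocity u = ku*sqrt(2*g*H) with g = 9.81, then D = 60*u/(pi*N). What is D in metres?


u = 0.61 * sqrt(2*9.81*172.0) = 35.4359 m/s
D = 60 * 35.4359 / (pi * 69) = 9.8083 m


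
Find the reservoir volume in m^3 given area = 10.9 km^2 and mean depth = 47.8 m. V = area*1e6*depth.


V = 10.9 * 1e6 * 47.8 = 5.2102e+08 m^3


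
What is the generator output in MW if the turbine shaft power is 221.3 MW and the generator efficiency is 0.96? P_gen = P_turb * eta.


P_gen = 221.3 * 0.96 = 212.4480 MW


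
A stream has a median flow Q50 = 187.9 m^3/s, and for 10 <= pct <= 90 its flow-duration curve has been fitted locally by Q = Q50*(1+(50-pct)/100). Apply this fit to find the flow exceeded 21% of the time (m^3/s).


Q = 187.9 * (1 + (50 - 21)/100) = 242.3910 m^3/s


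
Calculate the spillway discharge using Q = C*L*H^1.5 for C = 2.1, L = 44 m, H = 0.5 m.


Q = 2.1 * 44 * 0.5^1.5 = 32.6683 m^3/s


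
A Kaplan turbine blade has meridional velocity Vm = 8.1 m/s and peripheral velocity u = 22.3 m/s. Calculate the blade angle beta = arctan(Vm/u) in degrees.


beta = arctan(8.1 / 22.3) = 19.9625 degrees


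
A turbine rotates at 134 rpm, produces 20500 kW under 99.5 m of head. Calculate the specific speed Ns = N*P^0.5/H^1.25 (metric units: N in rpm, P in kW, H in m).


Ns = 134 * 20500^0.5 / 99.5^1.25 = 61.0524


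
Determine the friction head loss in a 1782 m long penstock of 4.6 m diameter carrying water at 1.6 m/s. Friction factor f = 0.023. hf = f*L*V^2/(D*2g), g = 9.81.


hf = 0.023 * 1782 * 1.6^2 / (4.6 * 2 * 9.81) = 1.1626 m


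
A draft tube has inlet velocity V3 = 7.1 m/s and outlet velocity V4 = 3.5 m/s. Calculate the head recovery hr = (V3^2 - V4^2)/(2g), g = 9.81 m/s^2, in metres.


hr = (7.1^2 - 3.5^2) / (2*9.81) = 1.9450 m


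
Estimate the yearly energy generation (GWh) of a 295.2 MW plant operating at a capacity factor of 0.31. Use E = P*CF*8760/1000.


E = 295.2 * 0.31 * 8760 / 1000 = 801.6451 GWh


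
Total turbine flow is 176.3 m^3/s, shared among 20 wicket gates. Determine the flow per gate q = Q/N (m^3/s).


q = 176.3 / 20 = 8.8150 m^3/s


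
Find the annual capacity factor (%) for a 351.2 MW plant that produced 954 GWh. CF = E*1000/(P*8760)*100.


CF = 954 * 1000 / (351.2 * 8760) * 100 = 31.0091 %


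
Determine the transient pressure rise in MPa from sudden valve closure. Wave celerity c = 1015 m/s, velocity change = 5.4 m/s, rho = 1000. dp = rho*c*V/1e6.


dp = 1000 * 1015 * 5.4 / 1e6 = 5.4810 MPa


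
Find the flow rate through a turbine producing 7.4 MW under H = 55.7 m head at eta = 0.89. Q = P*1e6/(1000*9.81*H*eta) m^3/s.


Q = 7.4 * 1e6 / (1000 * 9.81 * 55.7 * 0.89) = 15.2166 m^3/s


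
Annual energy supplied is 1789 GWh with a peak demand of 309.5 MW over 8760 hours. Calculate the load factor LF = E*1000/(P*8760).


LF = 1789 * 1000 / (309.5 * 8760) = 0.6599


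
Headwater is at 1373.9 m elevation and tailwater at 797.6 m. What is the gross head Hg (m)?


Hg = 1373.9 - 797.6 = 576.3000 m


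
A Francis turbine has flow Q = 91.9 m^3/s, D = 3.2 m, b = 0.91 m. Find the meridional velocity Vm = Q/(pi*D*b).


Vm = 91.9 / (pi * 3.2 * 0.91) = 10.0456 m/s


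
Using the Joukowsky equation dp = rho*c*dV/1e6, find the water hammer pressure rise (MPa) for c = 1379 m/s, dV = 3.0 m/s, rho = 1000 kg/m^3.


dp = 1000 * 1379 * 3.0 / 1e6 = 4.1370 MPa


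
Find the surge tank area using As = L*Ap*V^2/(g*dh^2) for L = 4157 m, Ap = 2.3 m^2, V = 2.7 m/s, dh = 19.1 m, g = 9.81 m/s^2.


As = 4157 * 2.3 * 2.7^2 / (9.81 * 19.1^2) = 19.4760 m^2


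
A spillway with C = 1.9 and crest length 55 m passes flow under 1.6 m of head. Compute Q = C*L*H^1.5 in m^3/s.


Q = 1.9 * 55 * 1.6^1.5 = 211.4931 m^3/s


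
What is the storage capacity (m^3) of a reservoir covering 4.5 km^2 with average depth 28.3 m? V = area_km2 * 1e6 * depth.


V = 4.5 * 1e6 * 28.3 = 1.2735e+08 m^3


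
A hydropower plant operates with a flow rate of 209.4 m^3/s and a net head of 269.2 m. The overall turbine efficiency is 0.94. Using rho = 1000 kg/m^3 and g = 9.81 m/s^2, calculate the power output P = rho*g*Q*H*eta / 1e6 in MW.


P = 1000 * 9.81 * 209.4 * 269.2 * 0.94 / 1e6 = 519.8147 MW


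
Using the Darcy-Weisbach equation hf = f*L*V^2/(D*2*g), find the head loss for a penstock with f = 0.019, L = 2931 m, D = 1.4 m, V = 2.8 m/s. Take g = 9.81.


hf = 0.019 * 2931 * 2.8^2 / (1.4 * 2 * 9.81) = 15.8949 m


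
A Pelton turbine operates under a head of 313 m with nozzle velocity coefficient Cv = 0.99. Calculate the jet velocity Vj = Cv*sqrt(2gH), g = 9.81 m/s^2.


Vj = 0.99 * sqrt(2*9.81*313) = 77.5813 m/s


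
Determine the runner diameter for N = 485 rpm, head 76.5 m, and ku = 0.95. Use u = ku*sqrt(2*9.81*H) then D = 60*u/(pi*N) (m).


u = 0.95 * sqrt(2*9.81*76.5) = 36.8047 m/s
D = 60 * 36.8047 / (pi * 485) = 1.4493 m


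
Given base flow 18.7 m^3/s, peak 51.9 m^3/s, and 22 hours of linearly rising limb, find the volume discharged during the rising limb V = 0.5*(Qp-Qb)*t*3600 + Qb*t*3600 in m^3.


V = 0.5*(51.9 - 18.7)*22*3600 + 18.7*22*3600 = 2.7958e+06 m^3


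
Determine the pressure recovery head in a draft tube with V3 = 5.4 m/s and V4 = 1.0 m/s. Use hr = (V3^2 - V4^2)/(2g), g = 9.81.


hr = (5.4^2 - 1.0^2) / (2*9.81) = 1.4353 m


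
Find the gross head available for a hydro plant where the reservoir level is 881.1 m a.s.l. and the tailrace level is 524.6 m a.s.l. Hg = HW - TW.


Hg = 881.1 - 524.6 = 356.5000 m


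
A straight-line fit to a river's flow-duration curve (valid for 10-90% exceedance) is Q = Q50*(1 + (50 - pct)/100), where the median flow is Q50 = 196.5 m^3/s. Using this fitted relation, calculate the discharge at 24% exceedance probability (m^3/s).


Q = 196.5 * (1 + (50 - 24)/100) = 247.5900 m^3/s


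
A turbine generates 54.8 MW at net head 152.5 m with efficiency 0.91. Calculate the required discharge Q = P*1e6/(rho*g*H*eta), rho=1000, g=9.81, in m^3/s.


Q = 54.8 * 1e6 / (1000 * 9.81 * 152.5 * 0.91) = 40.2532 m^3/s


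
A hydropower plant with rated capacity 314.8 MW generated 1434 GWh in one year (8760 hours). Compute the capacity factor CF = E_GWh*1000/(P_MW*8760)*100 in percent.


CF = 1434 * 1000 / (314.8 * 8760) * 100 = 52.0008 %


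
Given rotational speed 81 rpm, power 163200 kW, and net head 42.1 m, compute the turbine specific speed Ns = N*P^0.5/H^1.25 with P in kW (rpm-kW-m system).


Ns = 81 * 163200^0.5 / 42.1^1.25 = 305.1353


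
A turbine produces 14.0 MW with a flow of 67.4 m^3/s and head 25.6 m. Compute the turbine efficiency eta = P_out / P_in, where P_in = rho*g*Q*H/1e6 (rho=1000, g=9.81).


P_in = 1000 * 9.81 * 67.4 * 25.6 / 1e6 = 16.9266 MW
eta = 14.0 / 16.9266 = 0.8271


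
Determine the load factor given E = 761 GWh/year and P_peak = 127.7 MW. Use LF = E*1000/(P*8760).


LF = 761 * 1000 / (127.7 * 8760) = 0.6803


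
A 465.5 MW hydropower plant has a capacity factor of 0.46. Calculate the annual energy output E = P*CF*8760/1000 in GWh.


E = 465.5 * 0.46 * 8760 / 1000 = 1875.7788 GWh


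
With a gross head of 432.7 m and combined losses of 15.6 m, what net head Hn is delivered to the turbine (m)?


Hn = 432.7 - 15.6 = 417.1000 m


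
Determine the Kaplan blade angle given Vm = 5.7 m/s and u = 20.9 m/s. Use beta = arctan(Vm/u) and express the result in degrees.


beta = arctan(5.7 / 20.9) = 15.2551 degrees


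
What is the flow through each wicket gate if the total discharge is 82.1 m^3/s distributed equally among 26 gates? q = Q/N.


q = 82.1 / 26 = 3.1577 m^3/s


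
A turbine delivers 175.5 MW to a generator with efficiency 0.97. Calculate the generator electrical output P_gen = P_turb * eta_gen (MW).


P_gen = 175.5 * 0.97 = 170.2350 MW


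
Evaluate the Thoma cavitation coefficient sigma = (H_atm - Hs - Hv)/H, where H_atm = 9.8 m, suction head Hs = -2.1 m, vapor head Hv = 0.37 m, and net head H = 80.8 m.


sigma = (9.8 - (-2.1) - 0.37) / 80.8 = 0.1427


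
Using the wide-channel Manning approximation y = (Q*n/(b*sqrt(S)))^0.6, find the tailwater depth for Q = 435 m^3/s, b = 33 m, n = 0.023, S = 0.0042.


y = (435 * 0.023 / (33 * 0.0042^0.5))^0.6 = 2.5238 m


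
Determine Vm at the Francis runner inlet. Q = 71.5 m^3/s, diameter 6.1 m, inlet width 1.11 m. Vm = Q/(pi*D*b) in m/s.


Vm = 71.5 / (pi * 6.1 * 1.11) = 3.3613 m/s


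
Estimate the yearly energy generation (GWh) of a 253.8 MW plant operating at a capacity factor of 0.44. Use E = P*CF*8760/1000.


E = 253.8 * 0.44 * 8760 / 1000 = 978.2467 GWh


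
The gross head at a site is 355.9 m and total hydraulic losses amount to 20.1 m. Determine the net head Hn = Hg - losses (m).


Hn = 355.9 - 20.1 = 335.8000 m


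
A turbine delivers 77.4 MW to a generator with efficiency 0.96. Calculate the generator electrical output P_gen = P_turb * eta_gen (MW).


P_gen = 77.4 * 0.96 = 74.3040 MW


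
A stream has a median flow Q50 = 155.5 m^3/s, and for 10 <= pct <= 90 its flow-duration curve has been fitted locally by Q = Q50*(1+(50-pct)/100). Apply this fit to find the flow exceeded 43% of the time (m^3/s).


Q = 155.5 * (1 + (50 - 43)/100) = 166.3850 m^3/s


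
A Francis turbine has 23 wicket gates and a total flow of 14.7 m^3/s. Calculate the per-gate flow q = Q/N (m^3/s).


q = 14.7 / 23 = 0.6391 m^3/s


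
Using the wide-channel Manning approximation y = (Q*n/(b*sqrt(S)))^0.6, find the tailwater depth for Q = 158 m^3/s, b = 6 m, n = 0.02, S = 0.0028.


y = (158 * 0.02 / (6 * 0.0028^0.5))^0.6 = 3.9698 m


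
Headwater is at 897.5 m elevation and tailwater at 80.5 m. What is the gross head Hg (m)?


Hg = 897.5 - 80.5 = 817.0000 m


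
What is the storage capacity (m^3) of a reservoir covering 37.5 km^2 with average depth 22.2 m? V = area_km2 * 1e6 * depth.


V = 37.5 * 1e6 * 22.2 = 8.3250e+08 m^3


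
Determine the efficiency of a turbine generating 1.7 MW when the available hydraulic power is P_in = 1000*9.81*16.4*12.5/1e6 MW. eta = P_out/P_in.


P_in = 1000 * 9.81 * 16.4 * 12.5 / 1e6 = 2.0111 MW
eta = 1.7 / 2.0111 = 0.8453


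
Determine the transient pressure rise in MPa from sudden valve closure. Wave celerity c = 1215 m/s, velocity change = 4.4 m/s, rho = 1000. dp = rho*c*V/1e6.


dp = 1000 * 1215 * 4.4 / 1e6 = 5.3460 MPa


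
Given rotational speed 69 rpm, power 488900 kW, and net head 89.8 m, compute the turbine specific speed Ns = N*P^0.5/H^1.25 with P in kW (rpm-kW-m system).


Ns = 69 * 488900^0.5 / 89.8^1.25 = 174.5274


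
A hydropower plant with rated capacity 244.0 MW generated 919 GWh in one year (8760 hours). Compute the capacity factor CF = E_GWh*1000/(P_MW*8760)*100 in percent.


CF = 919 * 1000 / (244.0 * 8760) * 100 = 42.9954 %


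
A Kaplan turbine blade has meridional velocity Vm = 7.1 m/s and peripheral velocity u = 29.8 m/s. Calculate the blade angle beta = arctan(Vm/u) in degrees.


beta = arctan(7.1 / 29.8) = 13.4012 degrees


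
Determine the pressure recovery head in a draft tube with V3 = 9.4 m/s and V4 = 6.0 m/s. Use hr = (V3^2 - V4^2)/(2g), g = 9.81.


hr = (9.4^2 - 6.0^2) / (2*9.81) = 2.6687 m


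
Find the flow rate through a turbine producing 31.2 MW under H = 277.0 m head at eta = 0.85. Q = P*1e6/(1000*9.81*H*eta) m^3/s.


Q = 31.2 * 1e6 / (1000 * 9.81 * 277.0 * 0.85) = 13.5079 m^3/s


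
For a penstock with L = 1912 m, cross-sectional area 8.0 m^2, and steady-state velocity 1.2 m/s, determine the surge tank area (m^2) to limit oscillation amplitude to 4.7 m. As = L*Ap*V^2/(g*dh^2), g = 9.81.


As = 1912 * 8.0 * 1.2^2 / (9.81 * 4.7^2) = 101.6426 m^2


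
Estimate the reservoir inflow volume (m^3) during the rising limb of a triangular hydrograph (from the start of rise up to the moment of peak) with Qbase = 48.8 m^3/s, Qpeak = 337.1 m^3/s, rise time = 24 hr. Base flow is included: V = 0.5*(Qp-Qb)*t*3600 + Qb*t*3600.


V = 0.5*(337.1 - 48.8)*24*3600 + 48.8*24*3600 = 1.6671e+07 m^3


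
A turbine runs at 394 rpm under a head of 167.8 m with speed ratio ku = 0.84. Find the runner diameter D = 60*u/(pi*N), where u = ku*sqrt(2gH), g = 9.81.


u = 0.84 * sqrt(2*9.81*167.8) = 48.1975 m/s
D = 60 * 48.1975 / (pi * 394) = 2.3363 m


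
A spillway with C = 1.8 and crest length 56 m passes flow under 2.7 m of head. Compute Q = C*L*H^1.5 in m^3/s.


Q = 1.8 * 56 * 2.7^1.5 = 447.2045 m^3/s


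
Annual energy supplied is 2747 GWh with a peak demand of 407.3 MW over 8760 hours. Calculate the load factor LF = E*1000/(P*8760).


LF = 2747 * 1000 / (407.3 * 8760) = 0.7699


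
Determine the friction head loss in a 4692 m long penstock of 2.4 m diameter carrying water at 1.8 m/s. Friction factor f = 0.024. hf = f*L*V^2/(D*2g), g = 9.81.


hf = 0.024 * 4692 * 1.8^2 / (2.4 * 2 * 9.81) = 7.7483 m


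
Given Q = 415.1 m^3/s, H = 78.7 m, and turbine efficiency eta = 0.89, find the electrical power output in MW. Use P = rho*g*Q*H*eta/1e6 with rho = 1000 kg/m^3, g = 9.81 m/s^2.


P = 1000 * 9.81 * 415.1 * 78.7 * 0.89 / 1e6 = 285.2243 MW


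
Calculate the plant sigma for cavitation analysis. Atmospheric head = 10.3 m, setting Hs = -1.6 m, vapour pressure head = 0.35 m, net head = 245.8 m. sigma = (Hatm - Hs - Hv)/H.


sigma = (10.3 - (-1.6) - 0.35) / 245.8 = 0.0470


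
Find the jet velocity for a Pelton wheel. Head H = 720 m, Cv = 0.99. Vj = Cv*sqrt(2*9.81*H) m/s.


Vj = 0.99 * sqrt(2*9.81*720) = 117.6660 m/s


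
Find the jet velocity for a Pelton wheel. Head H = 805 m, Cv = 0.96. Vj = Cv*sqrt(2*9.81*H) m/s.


Vj = 0.96 * sqrt(2*9.81*805) = 120.6476 m/s


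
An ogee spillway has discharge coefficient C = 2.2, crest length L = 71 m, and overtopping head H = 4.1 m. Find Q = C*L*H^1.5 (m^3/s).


Q = 2.2 * 71 * 4.1^1.5 = 1296.7517 m^3/s


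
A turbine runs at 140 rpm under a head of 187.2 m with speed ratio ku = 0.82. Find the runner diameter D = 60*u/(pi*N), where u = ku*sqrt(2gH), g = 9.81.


u = 0.82 * sqrt(2*9.81*187.2) = 49.6954 m/s
D = 60 * 49.6954 / (pi * 140) = 6.7794 m


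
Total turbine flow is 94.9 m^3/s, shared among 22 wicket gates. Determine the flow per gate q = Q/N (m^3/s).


q = 94.9 / 22 = 4.3136 m^3/s


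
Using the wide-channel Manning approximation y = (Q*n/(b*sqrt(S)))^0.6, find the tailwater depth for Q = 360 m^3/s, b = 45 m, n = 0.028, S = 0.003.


y = (360 * 0.028 / (45 * 0.003^0.5))^0.6 = 2.3282 m


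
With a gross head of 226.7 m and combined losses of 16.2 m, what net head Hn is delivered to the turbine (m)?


Hn = 226.7 - 16.2 = 210.5000 m


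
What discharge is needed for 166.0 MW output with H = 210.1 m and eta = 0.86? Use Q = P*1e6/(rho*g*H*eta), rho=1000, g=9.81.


Q = 166.0 * 1e6 / (1000 * 9.81 * 210.1 * 0.86) = 93.6515 m^3/s


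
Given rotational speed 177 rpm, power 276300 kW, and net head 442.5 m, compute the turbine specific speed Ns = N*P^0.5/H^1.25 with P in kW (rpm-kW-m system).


Ns = 177 * 276300^0.5 / 442.5^1.25 = 45.8429


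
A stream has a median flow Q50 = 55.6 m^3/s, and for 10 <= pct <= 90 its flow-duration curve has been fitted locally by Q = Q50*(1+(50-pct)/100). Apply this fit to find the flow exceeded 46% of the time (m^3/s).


Q = 55.6 * (1 + (50 - 46)/100) = 57.8240 m^3/s


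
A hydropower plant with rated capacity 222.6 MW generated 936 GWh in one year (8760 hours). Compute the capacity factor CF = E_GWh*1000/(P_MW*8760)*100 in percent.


CF = 936 * 1000 / (222.6 * 8760) * 100 = 48.0006 %


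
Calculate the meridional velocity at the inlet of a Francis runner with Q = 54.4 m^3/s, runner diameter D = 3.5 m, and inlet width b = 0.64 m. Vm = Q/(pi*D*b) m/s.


Vm = 54.4 / (pi * 3.5 * 0.64) = 7.7304 m/s


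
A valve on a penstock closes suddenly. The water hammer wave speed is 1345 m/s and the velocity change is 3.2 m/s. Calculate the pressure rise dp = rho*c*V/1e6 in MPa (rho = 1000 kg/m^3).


dp = 1000 * 1345 * 3.2 / 1e6 = 4.3040 MPa


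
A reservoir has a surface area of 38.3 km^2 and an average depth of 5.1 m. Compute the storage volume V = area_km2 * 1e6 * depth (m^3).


V = 38.3 * 1e6 * 5.1 = 1.9533e+08 m^3


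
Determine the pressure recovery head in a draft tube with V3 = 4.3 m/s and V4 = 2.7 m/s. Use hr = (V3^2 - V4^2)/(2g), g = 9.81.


hr = (4.3^2 - 2.7^2) / (2*9.81) = 0.5708 m


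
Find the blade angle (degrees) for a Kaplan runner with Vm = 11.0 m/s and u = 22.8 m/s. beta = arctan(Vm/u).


beta = arctan(11.0 / 22.8) = 25.7553 degrees


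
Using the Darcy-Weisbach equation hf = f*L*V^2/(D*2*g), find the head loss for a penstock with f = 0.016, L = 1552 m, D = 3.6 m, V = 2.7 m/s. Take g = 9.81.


hf = 0.016 * 1552 * 2.7^2 / (3.6 * 2 * 9.81) = 2.5629 m


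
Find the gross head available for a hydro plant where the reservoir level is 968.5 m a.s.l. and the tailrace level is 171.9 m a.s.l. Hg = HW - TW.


Hg = 968.5 - 171.9 = 796.6000 m


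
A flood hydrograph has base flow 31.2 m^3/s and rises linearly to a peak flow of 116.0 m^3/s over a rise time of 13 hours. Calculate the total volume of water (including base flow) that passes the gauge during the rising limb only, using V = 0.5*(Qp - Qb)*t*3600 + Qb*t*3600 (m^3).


V = 0.5*(116.0 - 31.2)*13*3600 + 31.2*13*3600 = 3.4445e+06 m^3


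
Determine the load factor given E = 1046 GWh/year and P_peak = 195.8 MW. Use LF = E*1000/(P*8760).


LF = 1046 * 1000 / (195.8 * 8760) = 0.6098


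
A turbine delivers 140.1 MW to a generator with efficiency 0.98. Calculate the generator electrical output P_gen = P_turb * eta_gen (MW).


P_gen = 140.1 * 0.98 = 137.2980 MW


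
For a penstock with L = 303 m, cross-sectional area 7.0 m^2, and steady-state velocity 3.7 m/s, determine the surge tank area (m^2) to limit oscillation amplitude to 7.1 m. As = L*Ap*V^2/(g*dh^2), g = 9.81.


As = 303 * 7.0 * 3.7^2 / (9.81 * 7.1^2) = 58.7163 m^2


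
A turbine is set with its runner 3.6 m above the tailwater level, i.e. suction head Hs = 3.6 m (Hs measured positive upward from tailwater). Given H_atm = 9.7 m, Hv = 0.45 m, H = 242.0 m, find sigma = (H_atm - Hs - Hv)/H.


sigma = (9.7 - 3.6 - 0.45) / 242.0 = 0.0233


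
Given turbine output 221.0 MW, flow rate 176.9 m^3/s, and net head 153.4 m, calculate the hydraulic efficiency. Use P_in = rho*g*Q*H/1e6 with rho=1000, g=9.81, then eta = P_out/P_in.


P_in = 1000 * 9.81 * 176.9 * 153.4 / 1e6 = 266.2087 MW
eta = 221.0 / 266.2087 = 0.8302


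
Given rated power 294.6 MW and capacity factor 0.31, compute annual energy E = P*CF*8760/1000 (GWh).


E = 294.6 * 0.31 * 8760 / 1000 = 800.0158 GWh


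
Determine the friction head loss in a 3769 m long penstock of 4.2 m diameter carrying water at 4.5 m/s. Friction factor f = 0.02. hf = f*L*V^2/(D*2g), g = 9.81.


hf = 0.02 * 3769 * 4.5^2 / (4.2 * 2 * 9.81) = 18.5239 m


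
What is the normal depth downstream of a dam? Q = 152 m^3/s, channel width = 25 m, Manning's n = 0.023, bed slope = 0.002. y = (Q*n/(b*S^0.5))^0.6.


y = (152 * 0.023 / (25 * 0.002^0.5))^0.6 = 1.9818 m


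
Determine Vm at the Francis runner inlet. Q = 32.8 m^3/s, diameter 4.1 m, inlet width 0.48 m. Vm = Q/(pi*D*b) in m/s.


Vm = 32.8 / (pi * 4.1 * 0.48) = 5.3052 m/s


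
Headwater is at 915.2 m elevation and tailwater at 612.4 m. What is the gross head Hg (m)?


Hg = 915.2 - 612.4 = 302.8000 m


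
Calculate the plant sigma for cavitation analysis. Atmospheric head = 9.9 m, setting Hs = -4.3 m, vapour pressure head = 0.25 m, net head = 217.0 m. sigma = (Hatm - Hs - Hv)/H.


sigma = (9.9 - (-4.3) - 0.25) / 217.0 = 0.0643


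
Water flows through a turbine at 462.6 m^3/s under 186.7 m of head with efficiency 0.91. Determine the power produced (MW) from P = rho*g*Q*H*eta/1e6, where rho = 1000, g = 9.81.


P = 1000 * 9.81 * 462.6 * 186.7 * 0.91 / 1e6 = 771.0106 MW


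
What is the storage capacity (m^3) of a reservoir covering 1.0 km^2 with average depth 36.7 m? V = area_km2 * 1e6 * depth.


V = 1.0 * 1e6 * 36.7 = 3.6700e+07 m^3


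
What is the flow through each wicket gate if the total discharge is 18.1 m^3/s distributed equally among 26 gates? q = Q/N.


q = 18.1 / 26 = 0.6962 m^3/s


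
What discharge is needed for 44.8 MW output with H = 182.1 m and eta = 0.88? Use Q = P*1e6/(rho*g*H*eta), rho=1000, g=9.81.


Q = 44.8 * 1e6 / (1000 * 9.81 * 182.1 * 0.88) = 28.4981 m^3/s


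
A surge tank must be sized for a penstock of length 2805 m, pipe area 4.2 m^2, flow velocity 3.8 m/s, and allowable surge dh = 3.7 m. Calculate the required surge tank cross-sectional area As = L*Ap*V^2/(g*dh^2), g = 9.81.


As = 2805 * 4.2 * 3.8^2 / (9.81 * 3.7^2) = 1266.7091 m^2


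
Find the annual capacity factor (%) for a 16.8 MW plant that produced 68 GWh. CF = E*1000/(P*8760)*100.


CF = 68 * 1000 / (16.8 * 8760) * 100 = 46.2057 %


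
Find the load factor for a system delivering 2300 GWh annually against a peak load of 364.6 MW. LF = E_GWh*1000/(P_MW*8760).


LF = 2300 * 1000 / (364.6 * 8760) = 0.7201


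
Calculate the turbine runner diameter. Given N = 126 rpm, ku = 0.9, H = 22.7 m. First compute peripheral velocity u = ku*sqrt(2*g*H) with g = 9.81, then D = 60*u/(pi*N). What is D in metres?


u = 0.9 * sqrt(2*9.81*22.7) = 18.9935 m/s
D = 60 * 18.9935 / (pi * 126) = 2.8790 m


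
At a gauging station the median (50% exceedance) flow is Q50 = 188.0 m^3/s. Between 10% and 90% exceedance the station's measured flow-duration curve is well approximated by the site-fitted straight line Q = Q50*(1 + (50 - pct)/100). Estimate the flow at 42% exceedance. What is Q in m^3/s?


Q = 188.0 * (1 + (50 - 42)/100) = 203.0400 m^3/s


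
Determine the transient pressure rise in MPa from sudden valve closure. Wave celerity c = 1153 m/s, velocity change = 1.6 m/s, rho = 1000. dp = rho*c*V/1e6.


dp = 1000 * 1153 * 1.6 / 1e6 = 1.8448 MPa


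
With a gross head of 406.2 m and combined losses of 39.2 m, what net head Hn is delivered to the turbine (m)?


Hn = 406.2 - 39.2 = 367.0000 m


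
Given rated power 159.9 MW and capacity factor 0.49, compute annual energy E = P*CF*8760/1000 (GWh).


E = 159.9 * 0.49 * 8760 / 1000 = 686.3548 GWh


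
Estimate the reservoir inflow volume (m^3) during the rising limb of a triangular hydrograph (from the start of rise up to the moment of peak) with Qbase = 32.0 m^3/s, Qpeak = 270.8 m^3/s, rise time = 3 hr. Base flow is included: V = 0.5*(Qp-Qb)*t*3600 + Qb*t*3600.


V = 0.5*(270.8 - 32.0)*3*3600 + 32.0*3*3600 = 1.6351e+06 m^3


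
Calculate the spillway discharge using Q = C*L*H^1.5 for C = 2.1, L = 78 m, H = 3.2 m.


Q = 2.1 * 78 * 3.2^1.5 = 937.6459 m^3/s


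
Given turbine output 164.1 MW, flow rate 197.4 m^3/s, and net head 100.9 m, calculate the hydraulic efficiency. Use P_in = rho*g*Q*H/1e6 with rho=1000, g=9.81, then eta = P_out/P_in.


P_in = 1000 * 9.81 * 197.4 * 100.9 / 1e6 = 195.3922 MW
eta = 164.1 / 195.3922 = 0.8398


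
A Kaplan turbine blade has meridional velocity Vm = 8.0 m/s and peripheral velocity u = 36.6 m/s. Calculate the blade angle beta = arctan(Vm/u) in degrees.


beta = arctan(8.0 / 36.6) = 12.3297 degrees


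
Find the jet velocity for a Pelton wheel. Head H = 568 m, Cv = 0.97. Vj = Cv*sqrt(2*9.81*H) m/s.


Vj = 0.97 * sqrt(2*9.81*568) = 102.3989 m/s


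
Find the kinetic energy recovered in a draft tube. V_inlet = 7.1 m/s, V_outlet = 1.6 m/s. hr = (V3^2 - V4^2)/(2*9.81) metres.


hr = (7.1^2 - 1.6^2) / (2*9.81) = 2.4388 m


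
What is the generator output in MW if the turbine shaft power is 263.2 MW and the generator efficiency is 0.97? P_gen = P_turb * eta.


P_gen = 263.2 * 0.97 = 255.3040 MW


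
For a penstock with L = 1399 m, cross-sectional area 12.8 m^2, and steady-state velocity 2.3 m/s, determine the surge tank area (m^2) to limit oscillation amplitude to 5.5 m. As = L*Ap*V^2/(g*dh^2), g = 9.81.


As = 1399 * 12.8 * 2.3^2 / (9.81 * 5.5^2) = 319.2192 m^2


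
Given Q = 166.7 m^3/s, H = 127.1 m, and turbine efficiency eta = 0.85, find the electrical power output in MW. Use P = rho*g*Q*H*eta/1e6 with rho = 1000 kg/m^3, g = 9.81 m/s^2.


P = 1000 * 9.81 * 166.7 * 127.1 * 0.85 / 1e6 = 176.6726 MW


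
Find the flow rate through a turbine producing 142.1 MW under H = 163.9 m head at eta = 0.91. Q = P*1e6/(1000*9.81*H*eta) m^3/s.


Q = 142.1 * 1e6 / (1000 * 9.81 * 163.9 * 0.91) = 97.1191 m^3/s


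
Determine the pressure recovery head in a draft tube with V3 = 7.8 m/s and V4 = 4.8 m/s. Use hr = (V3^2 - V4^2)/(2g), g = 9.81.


hr = (7.8^2 - 4.8^2) / (2*9.81) = 1.9266 m


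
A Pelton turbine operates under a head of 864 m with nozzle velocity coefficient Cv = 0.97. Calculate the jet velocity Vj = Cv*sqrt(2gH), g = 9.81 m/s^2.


Vj = 0.97 * sqrt(2*9.81*864) = 126.2927 m/s


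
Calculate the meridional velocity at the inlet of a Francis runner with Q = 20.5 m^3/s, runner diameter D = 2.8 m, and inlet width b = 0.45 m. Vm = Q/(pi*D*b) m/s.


Vm = 20.5 / (pi * 2.8 * 0.45) = 5.1789 m/s


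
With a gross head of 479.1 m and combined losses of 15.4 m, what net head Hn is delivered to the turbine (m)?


Hn = 479.1 - 15.4 = 463.7000 m
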